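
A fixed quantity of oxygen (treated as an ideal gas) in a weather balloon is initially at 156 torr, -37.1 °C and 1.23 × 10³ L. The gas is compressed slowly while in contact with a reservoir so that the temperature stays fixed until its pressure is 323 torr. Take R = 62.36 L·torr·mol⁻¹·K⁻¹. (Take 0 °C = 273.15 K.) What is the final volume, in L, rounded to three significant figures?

V₂ ≈ 594 L

Convert: T₁ = 236.0 K.
Isothermal, so P V is constant: T₂ = T₁; V₂ = V₁·(P₁/P₂) = 594.1 L.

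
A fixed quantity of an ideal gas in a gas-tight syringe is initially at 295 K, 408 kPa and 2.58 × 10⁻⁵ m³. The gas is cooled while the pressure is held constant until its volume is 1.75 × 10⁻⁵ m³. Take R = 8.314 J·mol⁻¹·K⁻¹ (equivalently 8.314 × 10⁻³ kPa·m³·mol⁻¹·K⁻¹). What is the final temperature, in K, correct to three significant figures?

T₂ ≈ 200 K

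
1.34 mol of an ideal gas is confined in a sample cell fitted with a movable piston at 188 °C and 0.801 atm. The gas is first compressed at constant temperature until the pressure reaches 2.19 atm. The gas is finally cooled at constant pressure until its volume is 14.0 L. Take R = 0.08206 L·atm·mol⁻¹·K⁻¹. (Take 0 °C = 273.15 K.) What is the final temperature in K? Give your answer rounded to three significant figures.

T₃ ≈ 279 K

Convert: T₁ = 461.1 K.
From PV = nRT: V₁ = nRT₁/P₁ = 63.31 L.
T constant ⇒ Boyle's law P V = const: T₂ = T₁; V₂ = V₁·(P₁/P₂) = 23.15 L.
P constant ⇒ V ∝ T: P₃ = P₂; T₃ = T₂·(V₃/V₂) = 278.8 K.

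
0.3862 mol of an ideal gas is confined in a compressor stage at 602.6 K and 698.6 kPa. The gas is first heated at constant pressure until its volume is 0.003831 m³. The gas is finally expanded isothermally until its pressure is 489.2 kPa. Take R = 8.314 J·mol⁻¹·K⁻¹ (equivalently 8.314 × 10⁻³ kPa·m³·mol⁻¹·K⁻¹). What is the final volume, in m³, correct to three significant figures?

From PV = nRT: V₁ = nRT₁/P₁ = 0.002770 m³.
P constant ⇒ V ∝ T: P₂ = P₁; T₂ = T₁·(V₂/V₁) = 833.5 K.
T constant ⇒ Boyle's law P V = const: T₃ = T₂; V₃ = V₂·(P₂/P₃) = 0.005471 m³.

V₃ ≈ 0.00547 m³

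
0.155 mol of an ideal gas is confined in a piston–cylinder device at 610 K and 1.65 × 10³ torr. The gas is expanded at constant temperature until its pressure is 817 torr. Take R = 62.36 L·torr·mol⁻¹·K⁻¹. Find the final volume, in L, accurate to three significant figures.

From PV = nRT: V₁ = nRT₁/P₁ = 3.573 L.
Isothermal, so P V is constant: T₂ = T₁; V₂ = V₁·(P₁/P₂) = 7.217 L.

V₂ ≈ 7.22 L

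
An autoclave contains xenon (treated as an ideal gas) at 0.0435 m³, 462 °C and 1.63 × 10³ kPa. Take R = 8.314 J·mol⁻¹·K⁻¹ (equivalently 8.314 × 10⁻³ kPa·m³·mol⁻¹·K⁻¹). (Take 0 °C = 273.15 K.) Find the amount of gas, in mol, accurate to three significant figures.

n ≈ 11.6 mol

Convert: T = 735.15 K.
PV = nRT ⇒ n = PV/(RT) = (1.63e+03 × 0.0435) / (8.314 × 10⁻³ × 735.15)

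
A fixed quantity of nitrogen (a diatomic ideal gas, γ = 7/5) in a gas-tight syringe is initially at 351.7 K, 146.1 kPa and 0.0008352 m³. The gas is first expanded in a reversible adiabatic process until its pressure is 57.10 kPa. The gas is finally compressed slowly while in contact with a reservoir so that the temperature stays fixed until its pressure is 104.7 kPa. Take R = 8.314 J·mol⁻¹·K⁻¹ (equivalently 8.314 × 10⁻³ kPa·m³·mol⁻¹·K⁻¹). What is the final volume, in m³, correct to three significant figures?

V₃ ≈ 0.000891 m³

Reversible adiabatic, γ = 7/5: T₂ = T₁·(P₂/P₁)^((γ−1)/γ) = 268.9 K; V₂ = V₁·(P₁/P₂)^(1/γ) = 0.001634 m³.
T constant ⇒ Boyle's law P V = const: T₃ = T₂; V₃ = V₂·(P₂/P₃) = 0.0008911 m³.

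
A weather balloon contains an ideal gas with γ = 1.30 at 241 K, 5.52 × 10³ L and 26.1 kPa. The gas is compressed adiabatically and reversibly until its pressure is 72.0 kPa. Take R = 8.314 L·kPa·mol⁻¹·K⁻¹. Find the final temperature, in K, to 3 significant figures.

T₂ ≈ 305 K

Adiabatic (γ = 1.30), T V^(γ−1) and P V^γ constant: T₂ = T₁·(P₂/P₁)^((γ−1)/γ) = 304.6 K; V₂ = V₁·(P₁/P₂)^(1/γ) = 2529 L.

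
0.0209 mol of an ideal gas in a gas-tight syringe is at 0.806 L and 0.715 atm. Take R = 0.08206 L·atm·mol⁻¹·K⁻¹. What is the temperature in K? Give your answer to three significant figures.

PV = nRT ⇒ T = PV/(nR) = (0.715 × 0.806) / (0.0209 × 0.08206)

T ≈ 336 K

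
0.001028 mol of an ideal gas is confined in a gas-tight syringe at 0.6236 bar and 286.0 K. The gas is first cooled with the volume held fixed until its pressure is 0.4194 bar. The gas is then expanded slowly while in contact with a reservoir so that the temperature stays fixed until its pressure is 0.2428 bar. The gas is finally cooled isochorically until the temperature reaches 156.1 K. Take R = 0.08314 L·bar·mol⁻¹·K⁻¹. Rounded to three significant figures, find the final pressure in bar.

P₄ ≈ 0.197 bar

From PV = nRT: V₁ = nRT₁/P₁ = 0.03920 L.
Isochoric, so P/T is constant: V₂ = V₁; T₂ = T₁·(P₂/P₁) = 192.3 K.
T constant ⇒ Boyle's law P V = const: T₃ = T₂; V₃ = V₂·(P₂/P₃) = 0.06771 L.
Isochoric, so P/T is constant: V₄ = V₃; P₄ = P₃·(T₄/T₃) = 0.1970 bar.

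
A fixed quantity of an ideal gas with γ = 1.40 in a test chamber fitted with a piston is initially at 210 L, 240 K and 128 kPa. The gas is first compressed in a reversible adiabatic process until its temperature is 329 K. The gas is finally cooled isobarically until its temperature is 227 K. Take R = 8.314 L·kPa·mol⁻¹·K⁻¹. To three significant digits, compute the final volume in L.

V₃ ≈ 65.9 L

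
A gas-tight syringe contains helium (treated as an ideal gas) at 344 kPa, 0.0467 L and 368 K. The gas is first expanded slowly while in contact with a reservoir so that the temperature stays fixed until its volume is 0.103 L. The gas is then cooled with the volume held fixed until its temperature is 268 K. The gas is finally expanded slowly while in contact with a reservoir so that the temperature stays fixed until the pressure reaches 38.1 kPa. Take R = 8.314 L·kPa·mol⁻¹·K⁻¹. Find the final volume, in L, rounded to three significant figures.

T constant ⇒ Boyle's law P V = const: T₂ = T₁; P₂ = P₁·(V₁/V₂) = 156.0 kPa.
Isochoric, so P/T is constant: V₃ = V₂; P₃ = P₂·(T₃/T₂) = 113.6 kPa.
Isothermal, so P V is constant: T₄ = T₃; V₄ = V₃·(P₃/P₄) = 0.3071 L.

V₄ ≈ 0.307 L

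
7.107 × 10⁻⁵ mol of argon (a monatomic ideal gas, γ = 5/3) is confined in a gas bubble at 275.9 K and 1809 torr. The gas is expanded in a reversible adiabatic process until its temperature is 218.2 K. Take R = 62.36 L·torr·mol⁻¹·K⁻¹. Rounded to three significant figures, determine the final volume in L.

V₂ ≈ 0.000961 L

From PV = nRT: V₁ = nRT₁/P₁ = 0.0006759 L.
Adiabatic (γ = 5/3), T V^(γ−1) and P V^γ constant: P₂ = P₁·(T₂/T₁)^(γ/(γ−1)) = 1006 torr; V₂ = V₁·(T₁/T₂)^(1/(γ−1)) = 0.0009611 L.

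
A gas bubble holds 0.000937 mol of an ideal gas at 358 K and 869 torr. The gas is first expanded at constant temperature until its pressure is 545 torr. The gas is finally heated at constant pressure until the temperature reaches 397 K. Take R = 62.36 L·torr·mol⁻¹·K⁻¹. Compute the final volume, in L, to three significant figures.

V₃ ≈ 0.0426 L

From PV = nRT: V₁ = nRT₁/P₁ = 0.02407 L.
Isothermal, so P V is constant: T₂ = T₁; V₂ = V₁·(P₁/P₂) = 0.03838 L.
Isobaric, so V/T is constant: P₃ = P₂; V₃ = V₂·(T₃/T₂) = 0.04256 L.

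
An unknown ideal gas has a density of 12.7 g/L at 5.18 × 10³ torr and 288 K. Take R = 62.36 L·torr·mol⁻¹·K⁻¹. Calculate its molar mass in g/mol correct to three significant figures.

ρ = PM/(RT) ⇒ M = ρRT/P = (12.7 × 62.36 × 288.0) / 5.18e+03

M ≈ 44.0 g/mol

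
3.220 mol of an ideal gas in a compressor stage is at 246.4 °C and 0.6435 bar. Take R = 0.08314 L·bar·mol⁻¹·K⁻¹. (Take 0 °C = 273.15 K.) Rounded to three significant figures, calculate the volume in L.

Convert: T = 519.55 K.
PV = nRT ⇒ V = nRT/P = (3.220 × 0.08314 × 519.55) / 0.6435

V ≈ 216 L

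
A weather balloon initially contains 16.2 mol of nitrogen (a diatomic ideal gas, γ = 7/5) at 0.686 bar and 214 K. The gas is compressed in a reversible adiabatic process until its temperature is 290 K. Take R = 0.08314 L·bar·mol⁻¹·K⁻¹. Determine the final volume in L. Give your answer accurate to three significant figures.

V₂ ≈ 197 L

From PV = nRT: V₁ = nRT₁/P₁ = 420.2 L.
Adiabatic (γ = 7/5), T V^(γ−1) and P V^γ constant: P₂ = P₁·(T₂/T₁)^(γ/(γ−1)) = 1.987 bar; V₂ = V₁·(T₁/T₂)^(1/(γ−1)) = 196.5 L.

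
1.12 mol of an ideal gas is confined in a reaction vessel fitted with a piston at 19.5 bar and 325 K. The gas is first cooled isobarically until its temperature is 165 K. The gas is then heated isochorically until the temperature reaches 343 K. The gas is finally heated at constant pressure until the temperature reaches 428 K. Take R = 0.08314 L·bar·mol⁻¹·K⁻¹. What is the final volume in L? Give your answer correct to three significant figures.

From PV = nRT: V₁ = nRT₁/P₁ = 1.552 L.
P constant ⇒ V ∝ T: P₂ = P₁; V₂ = V₁·(T₂/T₁) = 0.7879 L.
V constant ⇒ P ∝ T: V₃ = V₂; P₃ = P₂·(T₃/T₂) = 40.54 bar.
P constant ⇒ V ∝ T: P₄ = P₃; V₄ = V₃·(T₄/T₃) = 0.9832 L.

V₄ ≈ 0.983 L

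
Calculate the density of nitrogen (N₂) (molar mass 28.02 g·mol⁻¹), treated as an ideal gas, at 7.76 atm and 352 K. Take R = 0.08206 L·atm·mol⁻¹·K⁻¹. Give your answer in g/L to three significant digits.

ρ = PM/(RT) = (7.76 × 28.02) / (0.08206 × 352.0)

ρ ≈ 7.53 g/L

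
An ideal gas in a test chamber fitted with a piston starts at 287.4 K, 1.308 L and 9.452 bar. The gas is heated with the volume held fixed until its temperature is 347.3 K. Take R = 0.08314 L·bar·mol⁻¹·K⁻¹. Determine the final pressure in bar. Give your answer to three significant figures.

P₂ ≈ 11.4 bar

V constant ⇒ P ∝ T: V₂ = V₁; P₂ = P₁·(T₂/T₁) = 11.42 bar.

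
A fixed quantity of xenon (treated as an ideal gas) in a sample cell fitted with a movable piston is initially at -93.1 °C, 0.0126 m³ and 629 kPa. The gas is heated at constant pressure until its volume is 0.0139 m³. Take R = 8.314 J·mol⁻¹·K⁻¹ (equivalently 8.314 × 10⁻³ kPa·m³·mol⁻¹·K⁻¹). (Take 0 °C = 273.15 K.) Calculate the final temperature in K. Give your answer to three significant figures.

Convert: T₁ = 180.0 K.
P constant ⇒ V ∝ T: P₂ = P₁; T₂ = T₁·(V₂/V₁) = 198.6 K.

T₂ ≈ 199 K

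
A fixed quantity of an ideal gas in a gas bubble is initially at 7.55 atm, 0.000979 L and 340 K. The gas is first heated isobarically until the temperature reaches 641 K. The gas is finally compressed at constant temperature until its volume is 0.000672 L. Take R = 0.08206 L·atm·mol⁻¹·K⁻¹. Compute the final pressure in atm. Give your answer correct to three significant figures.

Isobaric, so V/T is constant: P₂ = P₁; V₂ = V₁·(T₂/T₁) = 0.001846 L.
Isothermal, so P V is constant: T₃ = T₂; P₃ = P₂·(V₂/V₃) = 20.74 atm.

P₃ ≈ 20.7 atm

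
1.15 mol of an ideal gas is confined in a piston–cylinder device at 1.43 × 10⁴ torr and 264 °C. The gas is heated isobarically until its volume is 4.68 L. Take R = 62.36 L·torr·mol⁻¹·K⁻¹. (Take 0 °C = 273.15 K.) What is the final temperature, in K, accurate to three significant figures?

Convert: T₁ = 537.1 K.
From PV = nRT: V₁ = nRT₁/P₁ = 2.694 L.
P constant ⇒ V ∝ T: P₂ = P₁; T₂ = T₁·(V₂/V₁) = 933.2 K.

T₂ ≈ 933 K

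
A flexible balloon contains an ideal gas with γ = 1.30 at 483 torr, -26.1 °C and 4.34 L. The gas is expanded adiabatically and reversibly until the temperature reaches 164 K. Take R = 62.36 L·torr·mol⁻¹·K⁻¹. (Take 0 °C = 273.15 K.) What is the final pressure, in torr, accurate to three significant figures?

P₂ ≈ 81.8 torr

Convert: T₁ = 247.0 K.
Reversible adiabatic, γ = 1.30: P₂ = P₁·(T₂/T₁)^(γ/(γ−1)) = 81.82 torr; V₂ = V₁·(T₁/T₂)^(1/(γ−1)) = 17.01 L.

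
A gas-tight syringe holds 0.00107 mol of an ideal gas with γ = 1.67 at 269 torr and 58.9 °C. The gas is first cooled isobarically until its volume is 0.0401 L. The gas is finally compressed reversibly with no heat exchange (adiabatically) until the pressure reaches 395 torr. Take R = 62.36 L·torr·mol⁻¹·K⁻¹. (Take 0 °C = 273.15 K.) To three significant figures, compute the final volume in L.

Convert: T₁ = 332.0 K.
From PV = nRT: V₁ = nRT₁/P₁ = 0.08236 L.
P constant ⇒ V ∝ T: P₂ = P₁; T₂ = T₁·(V₂/V₁) = 161.7 K.
Reversible adiabatic, γ = 1.67: T₃ = T₂·(P₃/P₂)^((γ−1)/γ) = 188.6 K; V₃ = V₂·(P₂/P₃)^(1/γ) = 0.03186 L.

V₃ ≈ 0.0319 L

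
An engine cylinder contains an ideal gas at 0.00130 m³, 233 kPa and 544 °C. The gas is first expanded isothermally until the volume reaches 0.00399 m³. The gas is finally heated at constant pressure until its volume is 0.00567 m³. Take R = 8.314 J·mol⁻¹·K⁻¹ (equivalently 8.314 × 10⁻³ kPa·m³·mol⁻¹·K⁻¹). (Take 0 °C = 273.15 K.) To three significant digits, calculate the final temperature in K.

T₃ ≈ 1.16e+03 K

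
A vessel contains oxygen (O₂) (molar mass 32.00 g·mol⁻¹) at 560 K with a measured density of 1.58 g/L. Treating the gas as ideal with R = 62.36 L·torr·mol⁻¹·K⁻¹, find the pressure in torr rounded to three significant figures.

P ≈ 1.72e+03 torr

ρ = PM/(RT) ⇒ P = ρRT/M = (1.58 × 62.36 × 560.0) / 32.00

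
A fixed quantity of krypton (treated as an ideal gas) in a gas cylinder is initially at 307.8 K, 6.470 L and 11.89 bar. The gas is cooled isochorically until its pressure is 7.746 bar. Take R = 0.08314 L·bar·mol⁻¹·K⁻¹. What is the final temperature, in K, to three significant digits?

T₂ ≈ 201 K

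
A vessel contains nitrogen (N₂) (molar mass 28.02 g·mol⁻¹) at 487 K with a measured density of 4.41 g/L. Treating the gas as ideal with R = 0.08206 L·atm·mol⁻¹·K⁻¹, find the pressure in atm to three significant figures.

P ≈ 6.29 atm

ρ = PM/(RT) ⇒ P = ρRT/M = (4.41 × 0.08206 × 487.0) / 28.02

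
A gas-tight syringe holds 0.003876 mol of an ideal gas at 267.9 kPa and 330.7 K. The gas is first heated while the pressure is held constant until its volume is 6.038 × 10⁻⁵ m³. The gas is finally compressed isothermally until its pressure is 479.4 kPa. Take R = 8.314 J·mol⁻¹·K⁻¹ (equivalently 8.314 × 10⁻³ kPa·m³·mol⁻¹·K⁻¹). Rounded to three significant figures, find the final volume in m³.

From PV = nRT: V₁ = nRT₁/P₁ = 3.978e-05 m³.
Isobaric, so V/T is constant: P₂ = P₁; T₂ = T₁·(V₂/V₁) = 502.0 K.
Isothermal, so P V is constant: T₃ = T₂; V₃ = V₂·(P₂/P₃) = 3.374e-05 m³.

V₃ ≈ 3.37e-05 m³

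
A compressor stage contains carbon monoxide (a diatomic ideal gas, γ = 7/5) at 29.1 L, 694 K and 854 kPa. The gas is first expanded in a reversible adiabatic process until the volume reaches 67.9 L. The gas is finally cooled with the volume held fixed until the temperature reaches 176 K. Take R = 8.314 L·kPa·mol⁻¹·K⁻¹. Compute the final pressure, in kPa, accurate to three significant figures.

P₃ ≈ 92.8 kPa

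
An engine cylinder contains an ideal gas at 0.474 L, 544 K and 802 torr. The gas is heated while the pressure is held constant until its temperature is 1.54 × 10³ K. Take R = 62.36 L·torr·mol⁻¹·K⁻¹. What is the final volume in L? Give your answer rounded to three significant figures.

Isobaric, so V/T is constant: P₂ = P₁; V₂ = V₁·(T₂/T₁) = 1.342 L.

V₂ ≈ 1.34 L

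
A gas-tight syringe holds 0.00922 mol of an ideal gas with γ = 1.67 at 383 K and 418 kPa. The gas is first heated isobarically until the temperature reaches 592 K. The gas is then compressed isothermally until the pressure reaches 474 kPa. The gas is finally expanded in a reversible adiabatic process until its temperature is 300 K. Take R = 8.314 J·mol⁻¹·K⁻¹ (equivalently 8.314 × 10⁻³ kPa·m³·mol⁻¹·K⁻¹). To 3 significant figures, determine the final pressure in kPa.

P₄ ≈ 87.1 kPa

From PV = nRT: V₁ = nRT₁/P₁ = 7.024e-05 m³.
P constant ⇒ V ∝ T: P₂ = P₁; V₂ = V₁·(T₂/T₁) = 0.0001086 m³.
T constant ⇒ Boyle's law P V = const: T₃ = T₂; V₃ = V₂·(P₂/P₃) = 9.574e-05 m³.
Reversible adiabatic, γ = 1.67: P₄ = P₃·(T₄/T₃)^(γ/(γ−1)) = 87.09 kPa; V₄ = V₃·(T₃/T₄)^(1/(γ−1)) = 0.0002640 m³.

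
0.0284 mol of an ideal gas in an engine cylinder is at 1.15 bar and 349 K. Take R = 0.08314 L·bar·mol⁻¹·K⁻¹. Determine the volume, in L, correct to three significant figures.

PV = nRT ⇒ V = nRT/P = (0.0284 × 0.08314 × 349) / 1.15

V ≈ 0.717 L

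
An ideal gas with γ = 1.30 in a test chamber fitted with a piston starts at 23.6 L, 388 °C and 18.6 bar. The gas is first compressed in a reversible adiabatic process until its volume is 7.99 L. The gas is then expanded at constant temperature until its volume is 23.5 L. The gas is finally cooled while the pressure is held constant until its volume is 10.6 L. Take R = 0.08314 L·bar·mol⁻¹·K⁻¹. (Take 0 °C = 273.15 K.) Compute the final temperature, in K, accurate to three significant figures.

T₄ ≈ 413 K

Convert: T₁ = 661.1 K.
Reversible adiabatic, γ = 1.30: T₂ = T₁·(V₁/V₂)^(γ−1) = 915.0 K; P₂ = P₁·(V₁/V₂)^γ = 76.03 bar.
Isothermal, so P V is constant: T₃ = T₂; P₃ = P₂·(V₂/V₃) = 25.85 bar.
Isobaric, so V/T is constant: P₄ = P₃; T₄ = T₃·(V₄/V₃) = 412.7 K.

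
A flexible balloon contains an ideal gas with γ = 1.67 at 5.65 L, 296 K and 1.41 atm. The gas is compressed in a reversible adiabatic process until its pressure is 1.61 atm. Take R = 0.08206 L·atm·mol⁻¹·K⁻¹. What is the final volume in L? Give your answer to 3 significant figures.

V₂ ≈ 5.22 L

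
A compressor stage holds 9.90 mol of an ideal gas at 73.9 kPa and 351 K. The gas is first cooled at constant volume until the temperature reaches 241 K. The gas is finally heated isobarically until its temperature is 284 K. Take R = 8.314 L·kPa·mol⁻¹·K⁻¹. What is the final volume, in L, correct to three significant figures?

V₃ ≈ 461 L

From PV = nRT: V₁ = nRT₁/P₁ = 390.9 L.
V constant ⇒ P ∝ T: V₂ = V₁; P₂ = P₁·(T₂/T₁) = 50.74 kPa.
Isobaric, so V/T is constant: P₃ = P₂; V₃ = V₂·(T₃/T₂) = 460.7 L.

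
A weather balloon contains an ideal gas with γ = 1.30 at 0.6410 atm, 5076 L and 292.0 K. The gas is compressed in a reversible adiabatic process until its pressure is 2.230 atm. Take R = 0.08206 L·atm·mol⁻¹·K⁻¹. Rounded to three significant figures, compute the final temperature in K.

Reversible adiabatic, γ = 1.30: T₂ = T₁·(P₂/P₁)^((γ−1)/γ) = 389.3 K; V₂ = V₁·(P₁/P₂)^(1/γ) = 1945 L.

T₂ ≈ 389 K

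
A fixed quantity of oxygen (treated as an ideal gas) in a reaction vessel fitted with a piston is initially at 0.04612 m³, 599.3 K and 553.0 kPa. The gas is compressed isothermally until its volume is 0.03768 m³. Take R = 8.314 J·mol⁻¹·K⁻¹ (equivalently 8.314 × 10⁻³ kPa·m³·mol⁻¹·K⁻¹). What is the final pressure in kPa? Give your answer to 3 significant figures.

P₂ ≈ 677 kPa

T constant ⇒ Boyle's law P V = const: T₂ = T₁; P₂ = P₁·(V₁/V₂) = 676.9 kPa.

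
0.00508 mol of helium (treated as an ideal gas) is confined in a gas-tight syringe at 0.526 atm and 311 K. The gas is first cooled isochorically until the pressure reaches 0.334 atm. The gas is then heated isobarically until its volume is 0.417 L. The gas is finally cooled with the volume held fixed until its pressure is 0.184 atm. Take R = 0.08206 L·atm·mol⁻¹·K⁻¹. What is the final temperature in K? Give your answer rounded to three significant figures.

From PV = nRT: V₁ = nRT₁/P₁ = 0.2465 L.
Isochoric, so P/T is constant: V₂ = V₁; T₂ = T₁·(P₂/P₁) = 197.5 K.
P constant ⇒ V ∝ T: P₃ = P₂; T₃ = T₂·(V₃/V₂) = 334.1 K.
Isochoric, so P/T is constant: V₄ = V₃; T₄ = T₃·(P₄/P₃) = 184.1 K.

T₄ ≈ 184 K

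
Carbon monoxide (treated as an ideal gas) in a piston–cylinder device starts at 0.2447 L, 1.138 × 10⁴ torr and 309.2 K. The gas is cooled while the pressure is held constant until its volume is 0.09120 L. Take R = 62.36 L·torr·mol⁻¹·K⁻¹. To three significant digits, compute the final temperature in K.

P constant ⇒ V ∝ T: P₂ = P₁; T₂ = T₁·(V₂/V₁) = 115.2 K.

T₂ ≈ 115 K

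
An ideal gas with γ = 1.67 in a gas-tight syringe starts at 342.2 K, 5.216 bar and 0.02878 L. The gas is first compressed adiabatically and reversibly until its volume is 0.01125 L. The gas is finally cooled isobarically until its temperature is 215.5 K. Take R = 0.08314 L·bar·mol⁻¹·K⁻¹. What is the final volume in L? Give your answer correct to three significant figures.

Adiabatic (γ = 1.67), T V^(γ−1) and P V^γ constant: T₂ = T₁·(V₁/V₂)^(γ−1) = 642.1 K; P₂ = P₁·(V₁/V₂)^γ = 25.04 bar.
P constant ⇒ V ∝ T: P₃ = P₂; V₃ = V₂·(T₃/T₂) = 0.003776 L.

V₃ ≈ 0.00378 L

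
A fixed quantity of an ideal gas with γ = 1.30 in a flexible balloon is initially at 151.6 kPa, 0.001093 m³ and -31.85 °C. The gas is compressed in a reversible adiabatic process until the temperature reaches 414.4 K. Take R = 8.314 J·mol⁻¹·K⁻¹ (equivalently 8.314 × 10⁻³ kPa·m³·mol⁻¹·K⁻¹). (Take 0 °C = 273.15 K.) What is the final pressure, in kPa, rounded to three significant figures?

Convert: T₁ = 241.3 K.
Reversible adiabatic, γ = 1.30: P₂ = P₁·(T₂/T₁)^(γ/(γ−1)) = 1579 kPa; V₂ = V₁·(T₁/T₂)^(1/(γ−1)) = 0.0001802 m³.

P₂ ≈ 1.58e+03 kPa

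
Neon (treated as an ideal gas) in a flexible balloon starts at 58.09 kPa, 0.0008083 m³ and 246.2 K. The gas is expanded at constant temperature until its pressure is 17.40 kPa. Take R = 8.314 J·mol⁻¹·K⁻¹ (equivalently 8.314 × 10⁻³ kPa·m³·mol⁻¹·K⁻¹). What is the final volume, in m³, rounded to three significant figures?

T constant ⇒ Boyle's law P V = const: T₂ = T₁; V₂ = V₁·(P₁/P₂) = 0.002699 m³.

V₂ ≈ 0.00270 m³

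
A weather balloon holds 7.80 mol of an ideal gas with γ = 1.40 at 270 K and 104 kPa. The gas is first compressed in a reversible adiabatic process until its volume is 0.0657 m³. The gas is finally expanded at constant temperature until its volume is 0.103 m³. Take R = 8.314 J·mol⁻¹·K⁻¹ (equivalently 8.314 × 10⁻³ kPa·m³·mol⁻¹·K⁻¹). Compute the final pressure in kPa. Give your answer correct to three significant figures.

From PV = nRT: V₁ = nRT₁/P₁ = 0.1684 m³.
Adiabatic (γ = 1.40), T V^(γ−1) and P V^γ constant: T₂ = T₁·(V₁/V₂)^(γ−1) = 393.4 K; P₂ = P₁·(V₁/V₂)^γ = 388.3 kPa.
Isothermal, so P V is constant: T₃ = T₂; P₃ = P₂·(V₂/V₃) = 247.7 kPa.

P₃ ≈ 248 kPa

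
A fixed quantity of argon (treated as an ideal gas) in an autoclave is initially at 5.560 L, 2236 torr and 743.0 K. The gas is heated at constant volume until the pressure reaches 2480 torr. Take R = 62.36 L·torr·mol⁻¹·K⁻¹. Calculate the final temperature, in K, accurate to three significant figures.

T₂ ≈ 824 K

Isochoric, so P/T is constant: V₂ = V₁; T₂ = T₁·(P₂/P₁) = 824.1 K.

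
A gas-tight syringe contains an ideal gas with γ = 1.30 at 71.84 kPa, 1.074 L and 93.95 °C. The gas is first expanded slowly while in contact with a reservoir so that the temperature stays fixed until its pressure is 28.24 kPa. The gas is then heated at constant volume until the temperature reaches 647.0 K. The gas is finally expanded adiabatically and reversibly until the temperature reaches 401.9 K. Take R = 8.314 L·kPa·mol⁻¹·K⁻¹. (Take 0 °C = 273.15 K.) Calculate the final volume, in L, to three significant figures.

Convert: T₁ = 367.1 K.
Isothermal, so P V is constant: T₂ = T₁; V₂ = V₁·(P₁/P₂) = 2.732 L.
V constant ⇒ P ∝ T: V₃ = V₂; P₃ = P₂·(T₃/T₂) = 49.77 kPa.
Adiabatic (γ = 1.30), T V^(γ−1) and P V^γ constant: P₄ = P₃·(T₄/T₃)^(γ/(γ−1)) = 6.323 kPa; V₄ = V₃·(T₃/T₄)^(1/(γ−1)) = 13.36 L.

V₄ ≈ 13.4 L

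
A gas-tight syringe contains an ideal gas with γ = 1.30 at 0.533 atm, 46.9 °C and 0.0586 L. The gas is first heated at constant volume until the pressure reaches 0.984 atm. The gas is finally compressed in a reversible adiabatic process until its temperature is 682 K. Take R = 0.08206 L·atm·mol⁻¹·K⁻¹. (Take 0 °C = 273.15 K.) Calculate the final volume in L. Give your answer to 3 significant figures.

V₃ ≈ 0.0363 L

Convert: T₁ = 320.0 K.
V constant ⇒ P ∝ T: V₂ = V₁; T₂ = T₁·(P₂/P₁) = 590.9 K.
Adiabatic (γ = 1.30), T V^(γ−1) and P V^γ constant: P₃ = P₂·(T₃/T₂)^(γ/(γ−1)) = 1.832 atm; V₃ = V₂·(T₂/T₃)^(1/(γ−1)) = 0.03633 L.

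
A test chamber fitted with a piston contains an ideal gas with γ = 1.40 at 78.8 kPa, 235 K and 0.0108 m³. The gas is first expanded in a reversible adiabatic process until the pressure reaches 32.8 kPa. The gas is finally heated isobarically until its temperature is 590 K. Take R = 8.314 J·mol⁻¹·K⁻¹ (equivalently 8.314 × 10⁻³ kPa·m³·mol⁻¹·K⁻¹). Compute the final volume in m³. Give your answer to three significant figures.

Reversible adiabatic, γ = 1.40: T₂ = T₁·(P₂/P₁)^((γ−1)/γ) = 182.9 K; V₂ = V₁·(P₁/P₂)^(1/γ) = 0.02020 m³.
P constant ⇒ V ∝ T: P₃ = P₂; V₃ = V₂·(T₃/T₂) = 0.06514 m³.

V₃ ≈ 0.0651 m³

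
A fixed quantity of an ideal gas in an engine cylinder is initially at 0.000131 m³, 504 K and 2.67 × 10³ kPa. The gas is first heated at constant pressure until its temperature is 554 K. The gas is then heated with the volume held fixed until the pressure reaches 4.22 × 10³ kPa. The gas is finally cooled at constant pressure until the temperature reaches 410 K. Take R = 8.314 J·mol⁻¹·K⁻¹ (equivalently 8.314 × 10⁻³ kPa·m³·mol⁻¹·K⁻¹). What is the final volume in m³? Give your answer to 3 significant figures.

Isobaric, so V/T is constant: P₂ = P₁; V₂ = V₁·(T₂/T₁) = 0.0001440 m³.
Isochoric, so P/T is constant: V₃ = V₂; T₃ = T₂·(P₃/P₂) = 875.6 K.
P constant ⇒ V ∝ T: P₄ = P₃; V₄ = V₃·(T₄/T₃) = 6.743e-05 m³.

V₄ ≈ 6.74e-05 m³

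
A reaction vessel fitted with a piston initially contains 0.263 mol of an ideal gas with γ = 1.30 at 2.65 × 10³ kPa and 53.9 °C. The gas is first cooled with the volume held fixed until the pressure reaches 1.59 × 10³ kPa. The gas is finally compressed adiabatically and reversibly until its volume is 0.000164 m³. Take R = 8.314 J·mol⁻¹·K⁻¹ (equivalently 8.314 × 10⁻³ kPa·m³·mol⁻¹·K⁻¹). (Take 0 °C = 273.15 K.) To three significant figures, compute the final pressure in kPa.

Convert: T₁ = 327.0 K.
From PV = nRT: V₁ = nRT₁/P₁ = 0.0002699 m³.
Isochoric, so P/T is constant: V₂ = V₁; T₂ = T₁·(P₂/P₁) = 196.2 K.
Adiabatic (γ = 1.30), T V^(γ−1) and P V^γ constant: T₃ = T₂·(V₂/V₃)^(γ−1) = 227.9 K; P₃ = P₂·(V₂/V₃)^γ = 3038 kPa.

P₃ ≈ 3.04e+03 kPa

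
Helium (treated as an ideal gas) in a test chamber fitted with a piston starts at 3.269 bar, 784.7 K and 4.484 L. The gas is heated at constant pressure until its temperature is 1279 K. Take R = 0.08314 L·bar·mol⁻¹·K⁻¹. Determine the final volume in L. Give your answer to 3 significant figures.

Isobaric, so V/T is constant: P₂ = P₁; V₂ = V₁·(T₂/T₁) = 7.309 L.

V₂ ≈ 7.31 L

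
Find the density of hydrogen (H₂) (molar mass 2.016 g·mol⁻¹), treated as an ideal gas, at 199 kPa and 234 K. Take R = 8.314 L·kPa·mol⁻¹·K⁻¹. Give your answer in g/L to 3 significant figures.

ρ = PM/(RT) = (199 × 2.016) / (8.314 × 234.0)

ρ ≈ 0.206 g/L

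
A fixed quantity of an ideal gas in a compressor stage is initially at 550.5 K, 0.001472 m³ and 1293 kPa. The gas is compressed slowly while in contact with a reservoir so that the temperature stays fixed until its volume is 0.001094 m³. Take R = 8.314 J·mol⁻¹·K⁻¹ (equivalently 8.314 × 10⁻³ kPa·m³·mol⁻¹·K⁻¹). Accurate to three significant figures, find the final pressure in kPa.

P₂ ≈ 1.74e+03 kPa

T constant ⇒ Boyle's law P V = const: T₂ = T₁; P₂ = P₁·(V₁/V₂) = 1740 kPa.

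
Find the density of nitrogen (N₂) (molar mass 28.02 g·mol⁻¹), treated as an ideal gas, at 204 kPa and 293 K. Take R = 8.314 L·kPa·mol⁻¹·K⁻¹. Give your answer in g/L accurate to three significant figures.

ρ = PM/(RT) = (204 × 28.02) / (8.314 × 293.0)

ρ ≈ 2.35 g/L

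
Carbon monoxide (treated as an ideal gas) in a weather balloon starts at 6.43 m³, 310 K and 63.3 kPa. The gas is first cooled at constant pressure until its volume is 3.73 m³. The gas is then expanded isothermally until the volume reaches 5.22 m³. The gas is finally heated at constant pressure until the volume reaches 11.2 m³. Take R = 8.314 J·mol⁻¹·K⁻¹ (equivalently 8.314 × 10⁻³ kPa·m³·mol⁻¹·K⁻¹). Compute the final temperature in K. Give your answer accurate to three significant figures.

P constant ⇒ V ∝ T: P₂ = P₁; T₂ = T₁·(V₂/V₁) = 179.8 K.
T constant ⇒ Boyle's law P V = const: T₃ = T₂; P₃ = P₂·(V₂/V₃) = 45.23 kPa.
Isobaric, so V/T is constant: P₄ = P₃; T₄ = T₃·(V₄/V₃) = 385.8 K.

T₄ ≈ 386 K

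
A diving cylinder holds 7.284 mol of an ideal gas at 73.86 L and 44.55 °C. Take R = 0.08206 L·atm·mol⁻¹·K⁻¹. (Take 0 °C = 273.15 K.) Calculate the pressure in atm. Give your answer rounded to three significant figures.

P ≈ 2.57 atm

Convert: T = 317.70 K.
PV = nRT ⇒ P = nRT/V = (7.284 × 0.08206 × 317.70) / 73.86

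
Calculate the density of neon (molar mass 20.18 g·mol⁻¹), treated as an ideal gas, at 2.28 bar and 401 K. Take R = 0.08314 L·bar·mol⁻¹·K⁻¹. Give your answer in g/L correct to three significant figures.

ρ ≈ 1.38 g/L

ρ = PM/(RT) = (2.28 × 20.18) / (0.08314 × 401.0)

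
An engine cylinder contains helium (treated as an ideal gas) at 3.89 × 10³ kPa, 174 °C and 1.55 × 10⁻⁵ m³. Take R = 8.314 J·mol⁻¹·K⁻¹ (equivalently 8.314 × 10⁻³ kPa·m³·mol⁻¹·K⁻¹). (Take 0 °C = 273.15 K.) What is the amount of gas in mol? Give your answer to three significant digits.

Convert: T = 447.15 K.
PV = nRT ⇒ n = PV/(RT) = (3.89e+03 × 1.55e-05) / (8.314 × 10⁻³ × 447.15)

n ≈ 0.0162 mol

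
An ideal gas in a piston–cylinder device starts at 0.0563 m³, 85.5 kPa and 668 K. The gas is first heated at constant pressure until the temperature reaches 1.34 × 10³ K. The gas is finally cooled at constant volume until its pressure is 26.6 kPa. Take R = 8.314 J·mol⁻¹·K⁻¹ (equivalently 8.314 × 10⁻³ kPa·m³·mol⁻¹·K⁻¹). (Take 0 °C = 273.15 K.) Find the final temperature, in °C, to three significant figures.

P constant ⇒ V ∝ T: P₂ = P₁; V₂ = V₁·(T₂/T₁) = 0.1129 m³.
Isochoric, so P/T is constant: V₃ = V₂; T₃ = T₂·(P₃/P₂) = 416.9 K.

T₃ ≈ 144 °C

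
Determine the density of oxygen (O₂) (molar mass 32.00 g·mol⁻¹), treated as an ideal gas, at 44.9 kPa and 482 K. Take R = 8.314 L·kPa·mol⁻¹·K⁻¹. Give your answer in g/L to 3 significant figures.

ρ = PM/(RT) = (44.9 × 32.00) / (8.314 × 482.0)

ρ ≈ 0.359 g/L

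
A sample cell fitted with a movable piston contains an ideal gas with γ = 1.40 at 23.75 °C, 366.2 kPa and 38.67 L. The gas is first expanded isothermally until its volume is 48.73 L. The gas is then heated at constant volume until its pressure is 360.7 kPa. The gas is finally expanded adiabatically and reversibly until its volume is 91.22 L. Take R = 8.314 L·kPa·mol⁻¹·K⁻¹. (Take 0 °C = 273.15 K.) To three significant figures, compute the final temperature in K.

Convert: T₁ = 296.9 K.
T constant ⇒ Boyle's law P V = const: T₂ = T₁; P₂ = P₁·(V₁/V₂) = 290.6 kPa.
V constant ⇒ P ∝ T: V₃ = V₂; T₃ = T₂·(P₃/P₂) = 368.5 K.
Reversible adiabatic, γ = 1.40: T₄ = T₃·(V₃/V₄)^(γ−1) = 286.8 K; P₄ = P₃·(V₃/V₄)^γ = 149.9 kPa.

T₄ ≈ 287 K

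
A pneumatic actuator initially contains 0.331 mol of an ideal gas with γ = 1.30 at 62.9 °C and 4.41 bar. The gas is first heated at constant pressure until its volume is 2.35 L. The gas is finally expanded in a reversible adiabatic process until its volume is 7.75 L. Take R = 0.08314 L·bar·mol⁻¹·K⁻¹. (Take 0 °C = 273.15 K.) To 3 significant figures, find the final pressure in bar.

P₃ ≈ 0.935 bar

Convert: T₁ = 336.0 K.
From PV = nRT: V₁ = nRT₁/P₁ = 2.097 L.
Isobaric, so V/T is constant: P₂ = P₁; T₂ = T₁·(V₂/V₁) = 376.6 K.
Adiabatic (γ = 1.30), T V^(γ−1) and P V^γ constant: T₃ = T₂·(V₂/V₃)^(γ−1) = 263.3 K; P₃ = P₂·(V₂/V₃)^γ = 0.9348 bar.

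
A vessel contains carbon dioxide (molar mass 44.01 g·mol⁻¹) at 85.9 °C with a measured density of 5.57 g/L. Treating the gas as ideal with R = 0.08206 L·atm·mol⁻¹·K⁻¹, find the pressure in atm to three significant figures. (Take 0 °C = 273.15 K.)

ρ = PM/(RT) ⇒ P = ρRT/M = (5.57 × 0.08206 × 359.0) / 44.01

P ≈ 3.73 atm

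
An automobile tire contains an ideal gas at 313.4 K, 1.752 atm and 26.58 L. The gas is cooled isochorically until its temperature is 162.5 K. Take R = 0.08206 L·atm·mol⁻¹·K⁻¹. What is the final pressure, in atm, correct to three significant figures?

V constant ⇒ P ∝ T: V₂ = V₁; P₂ = P₁·(T₂/T₁) = 0.9084 atm.

P₂ ≈ 0.908 atm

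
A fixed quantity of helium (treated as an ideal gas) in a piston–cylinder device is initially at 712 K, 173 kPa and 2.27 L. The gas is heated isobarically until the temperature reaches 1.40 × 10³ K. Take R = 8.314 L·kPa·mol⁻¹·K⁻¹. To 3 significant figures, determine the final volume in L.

V₂ ≈ 4.46 L

Isobaric, so V/T is constant: P₂ = P₁; V₂ = V₁·(T₂/T₁) = 4.463 L.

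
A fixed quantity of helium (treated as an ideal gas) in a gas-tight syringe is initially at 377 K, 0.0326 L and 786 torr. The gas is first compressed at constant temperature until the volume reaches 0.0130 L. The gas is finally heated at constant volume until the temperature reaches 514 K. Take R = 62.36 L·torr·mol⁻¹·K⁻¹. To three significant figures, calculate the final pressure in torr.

T constant ⇒ Boyle's law P V = const: T₂ = T₁; P₂ = P₁·(V₁/V₂) = 1971 torr.
V constant ⇒ P ∝ T: V₃ = V₂; P₃ = P₂·(T₃/T₂) = 2687 torr.

P₃ ≈ 2.69e+03 torr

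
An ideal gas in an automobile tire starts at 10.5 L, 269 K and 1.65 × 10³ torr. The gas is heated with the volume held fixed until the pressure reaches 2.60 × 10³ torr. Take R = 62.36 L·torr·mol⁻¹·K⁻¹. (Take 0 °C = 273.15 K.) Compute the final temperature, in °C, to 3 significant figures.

T₂ ≈ 151 °C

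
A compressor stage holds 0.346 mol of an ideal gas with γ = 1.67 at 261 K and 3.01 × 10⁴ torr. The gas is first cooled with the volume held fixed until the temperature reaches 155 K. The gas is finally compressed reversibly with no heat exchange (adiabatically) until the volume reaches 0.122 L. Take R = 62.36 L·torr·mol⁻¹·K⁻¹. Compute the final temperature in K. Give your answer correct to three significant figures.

From PV = nRT: V₁ = nRT₁/P₁ = 0.1871 L.
V constant ⇒ P ∝ T: V₂ = V₁; P₂ = P₁·(T₂/T₁) = 1.788e+04 torr.
Reversible adiabatic, γ = 1.67: T₃ = T₂·(V₂/V₃)^(γ−1) = 206.4 K; P₃ = P₂·(V₂/V₃)^γ = 3.651e+04 torr.

T₃ ≈ 206 K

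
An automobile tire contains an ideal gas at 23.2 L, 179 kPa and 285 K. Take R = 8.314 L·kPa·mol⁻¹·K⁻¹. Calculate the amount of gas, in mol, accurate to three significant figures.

PV = nRT ⇒ n = PV/(RT) = (179 × 23.2) / (8.314 × 285)

n ≈ 1.75 mol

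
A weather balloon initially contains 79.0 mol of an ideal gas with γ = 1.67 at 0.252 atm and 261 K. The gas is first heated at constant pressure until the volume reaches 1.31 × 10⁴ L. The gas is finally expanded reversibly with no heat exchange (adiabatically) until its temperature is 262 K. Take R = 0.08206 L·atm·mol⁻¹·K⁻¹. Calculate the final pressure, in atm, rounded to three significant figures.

From PV = nRT: V₁ = nRT₁/P₁ = 6714 L.
Isobaric, so V/T is constant: P₂ = P₁; T₂ = T₁·(V₂/V₁) = 509.2 K.
Reversible adiabatic, γ = 1.67: P₃ = P₂·(T₃/T₂)^(γ/(γ−1)) = 0.04809 atm; V₃ = V₂·(T₂/T₃)^(1/(γ−1)) = 3.532e+04 L.

P₃ ≈ 0.0481 atm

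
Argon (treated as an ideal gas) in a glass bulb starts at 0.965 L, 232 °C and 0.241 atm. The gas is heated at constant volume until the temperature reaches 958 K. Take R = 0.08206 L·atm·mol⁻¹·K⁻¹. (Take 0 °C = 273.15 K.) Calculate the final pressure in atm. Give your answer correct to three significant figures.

P₂ ≈ 0.457 atm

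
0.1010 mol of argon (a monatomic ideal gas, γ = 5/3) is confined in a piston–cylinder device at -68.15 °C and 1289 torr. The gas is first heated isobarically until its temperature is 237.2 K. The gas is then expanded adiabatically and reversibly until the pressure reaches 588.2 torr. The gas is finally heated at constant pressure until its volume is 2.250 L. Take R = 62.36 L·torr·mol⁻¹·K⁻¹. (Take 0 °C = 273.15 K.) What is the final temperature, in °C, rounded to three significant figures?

T₄ ≈ -63.0 °C

Convert: T₁ = 205.0 K.
From PV = nRT: V₁ = nRT₁/P₁ = 1.002 L.
Isobaric, so V/T is constant: P₂ = P₁; V₂ = V₁·(T₂/T₁) = 1.159 L.
Adiabatic (γ = 5/3), T V^(γ−1) and P V^γ constant: T₃ = T₂·(P₃/P₂)^((γ−1)/γ) = 173.3 K; V₃ = V₂·(P₂/P₃)^(1/γ) = 1.856 L.
P constant ⇒ V ∝ T: P₄ = P₃; T₄ = T₃·(V₄/V₃) = 210.1 K.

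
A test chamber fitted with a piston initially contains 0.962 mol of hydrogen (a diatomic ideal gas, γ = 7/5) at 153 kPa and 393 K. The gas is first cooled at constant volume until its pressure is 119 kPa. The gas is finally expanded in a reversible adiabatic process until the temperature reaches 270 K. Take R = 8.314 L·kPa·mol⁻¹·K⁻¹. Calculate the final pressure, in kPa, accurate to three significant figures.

P₃ ≈ 77.1 kPa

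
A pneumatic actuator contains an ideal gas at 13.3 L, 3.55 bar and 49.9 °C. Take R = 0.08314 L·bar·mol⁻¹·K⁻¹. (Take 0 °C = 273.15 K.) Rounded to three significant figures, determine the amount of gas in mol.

n ≈ 1.76 mol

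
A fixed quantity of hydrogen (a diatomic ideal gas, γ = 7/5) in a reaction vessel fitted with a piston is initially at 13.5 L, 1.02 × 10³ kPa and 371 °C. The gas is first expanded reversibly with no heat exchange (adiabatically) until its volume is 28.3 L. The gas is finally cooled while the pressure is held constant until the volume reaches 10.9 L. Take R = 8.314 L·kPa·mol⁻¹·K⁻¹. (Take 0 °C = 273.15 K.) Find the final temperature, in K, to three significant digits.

Convert: T₁ = 644.1 K.
Adiabatic (γ = 7/5), T V^(γ−1) and P V^γ constant: T₂ = T₁·(V₁/V₂)^(γ−1) = 479.1 K; P₂ = P₁·(V₁/V₂)^γ = 361.9 kPa.
P constant ⇒ V ∝ T: P₃ = P₂; T₃ = T₂·(V₃/V₂) = 184.5 K.

T₃ ≈ 185 K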